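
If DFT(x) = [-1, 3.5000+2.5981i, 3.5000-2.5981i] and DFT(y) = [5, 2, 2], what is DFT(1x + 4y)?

By linearity: DFT(1x + 4y) = 1·DFT(x) + 4·DFT(y)
= 1·[-1, 3.5000+2.5981i, 3.5000-2.5981i] + 4·[5, 2, 2]

Computing element-wise:
Z[0] = 1·(-1) + 4·(5) = 19
Z[1] = 1·(3.5000+2.5981i) + 4·(2) = 11.5000+2.5981i
Z[2] = 1·(3.5000-2.5981i) + 4·(2) = 11.5000-2.5981i

DFT(1x + 4y) = 1·X + 4·Y = [19, 11.5000+2.5981i, 11.5000-2.5981i]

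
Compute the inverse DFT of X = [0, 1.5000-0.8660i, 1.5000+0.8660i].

x[n] = (1/3) Σ(k=0 to 2) X[k] · e^(2πikn/3)

Computing each x[n]:
x[0] = 1
x[1] = 0
x[2] = -1

x = [1, 0, -1]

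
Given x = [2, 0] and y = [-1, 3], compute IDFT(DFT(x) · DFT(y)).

(x ⊛ y)[n] = Σ(m=0 to 1) x[m] · y[(n-m) mod 2]

Computing each output sample:
(x ⊛ y)[0] = -2
(x ⊛ y)[1] = 6

x ⊛ y = [-2, 6]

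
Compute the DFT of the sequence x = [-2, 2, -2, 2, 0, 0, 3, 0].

X[k] = Σ(n=0 to 7) x[n] · ω_8^(nk)
where ω_8 = e^(-2πi/8)

Computing each X[k]:
X[0] = 3
X[1] = -2.0000+2.1716i
X[2] = -3
X[3] = -2.0000-7.8284i
X[4] = -5
X[5] = -2.0000+7.8284i
X[6] = -3
X[7] = -2.0000-2.1716i

X = [3, -2.0000+2.1716i, -3, -2.0000-7.8284i, -5, -2.0000+7.8284i, -3, -2.0000-2.1716i]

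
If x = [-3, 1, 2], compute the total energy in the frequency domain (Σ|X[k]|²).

Parseval: Σ|x[n]|² = (1/N)Σ|X[k]|², so Σ|X[k]|² = N·Σ|x[n]|² = 3·14.0000

Σ|X[k]|² = N·Σ|x[n]|² = 3·14.0000 = 42.0000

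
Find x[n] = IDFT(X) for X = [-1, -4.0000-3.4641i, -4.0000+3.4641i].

x[n] = (1/3) Σ(k=0 to 2) X[k] · e^(2πikn/3)

Computing each x[n]:
x[0] = -3
x[1] = 3
x[2] = -1

x = [-3, 3, -1]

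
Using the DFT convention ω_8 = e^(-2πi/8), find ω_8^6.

ω_8^6 = e^(-2πi·6/8)
= cos(-2π·6/8) + i·sin(-2π·6/8)
= cos(-12π/8) + i·sin(-12π/8)

ω_8^6 = cos(-12π/8) + i·sin(-12π/8) = 1i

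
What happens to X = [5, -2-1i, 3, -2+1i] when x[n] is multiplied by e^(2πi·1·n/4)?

Modulation property: DFT(ω_4^(-1n)·x[n]) = X[(k-1) mod 4], so circularly shift X by 1 positions.

X[k-1] = [-2+1i, 5, -2-1i, 3]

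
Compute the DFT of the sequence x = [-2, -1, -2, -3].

X[k] = Σ(n=0 to 3) x[n] · ω_4^(nk)
where ω_4 = e^(-2πi/4)

Computing each X[k]:
X[0] = -8
X[1] = -2i
X[2] = 0
X[3] = 2i

X = [-8, -2i, 0, 2i]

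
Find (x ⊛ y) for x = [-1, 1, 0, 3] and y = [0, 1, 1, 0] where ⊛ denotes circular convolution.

(x ⊛ y)[n] = Σ(m=0 to 3) x[m] · y[(n-m) mod 4]

Computing each output sample:
(x ⊛ y)[0] = 3
(x ⊛ y)[1] = 2
(x ⊛ y)[2] = 0
(x ⊛ y)[3] = 1

x ⊛ y = [3, 2, 0, 1]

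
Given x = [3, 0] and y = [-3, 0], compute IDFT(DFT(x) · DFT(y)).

(x ⊛ y)[n] = Σ(m=0 to 1) x[m] · y[(n-m) mod 2]

Computing each output sample:
(x ⊛ y)[0] = -9
(x ⊛ y)[1] = 0

x ⊛ y = [-9, 0]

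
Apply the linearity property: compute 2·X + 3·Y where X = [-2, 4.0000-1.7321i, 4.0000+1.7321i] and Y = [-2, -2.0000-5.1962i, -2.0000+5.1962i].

By linearity: DFT(2x + 3y) = 2·DFT(x) + 3·DFT(y)
= 2·[-2, 4.0000-1.7321i, 4.0000+1.7321i] + 3·[-2, -2.0000-5.1962i, -2.0000+5.1962i]

Computing element-wise:
Z[0] = 2·(-2) + 3·(-2) = -10
Z[1] = 2·(4.0000-1.7321i) + 3·(-2.0000-5.1962i) = 2.0000-19.0528i
Z[2] = 2·(4.0000+1.7321i) + 3·(-2.0000+5.1962i) = 2.0000+19.0528i

DFT(2x + 3y) = 2·X + 3·Y = [-10, 2.0000-19.0528i, 2.0000+19.0528i]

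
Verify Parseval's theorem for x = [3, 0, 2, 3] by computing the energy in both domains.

Time domain:
Σ|x[n]|² = |3|² + |0|² + |2|² + |3|² = 22.0000

Frequency domain:
(1/4)Σ|X[k]|² = (1/4)(|8|² + |1+3i|² + |2|² + |1-3i|²) = (1/4)·88.0000 = 22.0000

Both sides agree, confirming Parseval's theorem.

Σ|x[n]|² = (1/N)Σ|X[k]|² = 22.0000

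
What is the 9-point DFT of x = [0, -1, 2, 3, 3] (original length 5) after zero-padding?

Original 5-point DFT: [7, -3.4271+4.3920i, -0.0729+1.4001i, -0.0729-1.4001i, -3.4271-4.3920i]
Zero-padded 9-point DFT provides frequency interpolation.

DFT_9([x, 0, ...]) = [7, -4.7378-4.9510i, -1.2549+4.8272i, 1, 1.4927+1.9839i, 1.4927-1.9839i, 1, -1.2549-4.8272i, -4.7378+4.9510i]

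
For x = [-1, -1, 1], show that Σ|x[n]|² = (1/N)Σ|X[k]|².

Time domain:
Σ|x[n]|² = |-1|² + |-1|² + |1|² = 3.0000

Frequency domain:
(1/3)Σ|X[k]|² = (1/3)(|-1|² + |-1.0000+1.7321i|² + |-1.0000-1.7321i|²) = (1/3)·9.0000 = 3.0000

Both sides agree, confirming Parseval's theorem.

Σ|x[n]|² = (1/N)Σ|X[k]|² = 3.0000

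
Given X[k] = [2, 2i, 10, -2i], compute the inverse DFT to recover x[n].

x[n] = (1/4) Σ(k=0 to 3) X[k] · e^(2πikn/4)

Computing each x[n]:
x[0] = 3
x[1] = -3
x[2] = 3
x[3] = -1

x = [3, -3, 3, -1]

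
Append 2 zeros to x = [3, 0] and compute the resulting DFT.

Original 2-point DFT: [3, 3]
Zero-padded 4-point DFT provides frequency interpolation.

DFT_4([x, 0, ...]) = [3, 3, 3, 3]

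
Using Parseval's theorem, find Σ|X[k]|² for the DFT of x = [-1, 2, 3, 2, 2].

Parseval: Σ|x[n]|² = (1/N)Σ|X[k]|², so Σ|X[k]|² = N·Σ|x[n]|² = 5·22.0000

Σ|X[k]|² = N·Σ|x[n]|² = 5·22.0000 = 110.0000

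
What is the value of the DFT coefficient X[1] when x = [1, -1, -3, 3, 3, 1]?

X[1] = Σ(n=0 to 5) x[n] · ω_6^(1n) where ω_6 = e^(-2πi/6)
= (1)·ω_6^0 + (-1)·ω_6^1 + (-3)·ω_6^2 + (3)·ω_6^3 + (3)·ω_6^4 + (1)·ω_6^5

X[1] = -2.0000+6.9282i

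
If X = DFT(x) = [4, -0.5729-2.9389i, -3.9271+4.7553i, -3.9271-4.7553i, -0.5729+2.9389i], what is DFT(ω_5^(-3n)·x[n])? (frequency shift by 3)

Modulation property: DFT(ω_5^(-3n)·x[n]) = X[(k-3) mod 5], so circularly shift X by 3 positions.

X[k-3] = [-3.9271+4.7553i, -3.9271-4.7553i, -0.5729+2.9389i, 4, -0.5729-2.9389i]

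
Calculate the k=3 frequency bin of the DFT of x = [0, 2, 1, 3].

X[3] = Σ(n=0 to 3) x[n] · ω_4^(3n) where ω_4 = e^(-2πi/4)
= (0)·ω_4^0 + (2)·ω_4^3 + (1)·ω_4^6 + (3)·ω_4^9

X[3] = -1-1i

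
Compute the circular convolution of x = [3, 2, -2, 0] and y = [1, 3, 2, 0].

(x ⊛ y)[n] = Σ(m=0 to 3) x[m] · y[(n-m) mod 4]

Computing each output sample:
(x ⊛ y)[0] = -1
(x ⊛ y)[1] = 11
(x ⊛ y)[2] = 10
(x ⊛ y)[3] = -2

x ⊛ y = [-1, 11, 10, -2]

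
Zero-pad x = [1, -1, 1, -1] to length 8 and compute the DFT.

Original 4-point DFT: [0, 0, 4, 0]
Zero-padded 8-point DFT provides frequency interpolation.

DFT_8([x, 0, ...]) = [0, 1.0000+0.4142i, 0, 1.0000+2.4142i, 4, 1.0000-2.4142i, 0, 1.0000-0.4142i]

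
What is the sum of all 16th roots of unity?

Sum of all nth roots of unity equals 0 for n > 1 (geometric series with r ≠ 1).

0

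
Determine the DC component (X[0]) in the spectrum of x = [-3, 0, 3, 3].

X[0] = Σ(n=0 to 3) x[n] · ω_4^0 = Σ x[n]
= (-3) + (0) + (3) + (3)

X[0] = 3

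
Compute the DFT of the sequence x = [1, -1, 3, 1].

X[k] = Σ(n=0 to 3) x[n] · ω_4^(nk)
where ω_4 = e^(-2πi/4)

Computing each X[k]:
X[0] = 4
X[1] = -2+2i
X[2] = 4
X[3] = -2-2i

X = [4, -2+2i, 4, -2-2i]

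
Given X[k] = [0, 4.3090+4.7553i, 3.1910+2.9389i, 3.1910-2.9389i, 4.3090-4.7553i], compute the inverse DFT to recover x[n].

x[n] = (1/5) Σ(k=0 to 4) X[k] · e^(2πikn/5)

Computing each x[n]:
x[0] = 3
x[1] = -3
x[2] = -1
x[3] = -1
x[4] = 2

x = [3, -3, -1, -1, 2]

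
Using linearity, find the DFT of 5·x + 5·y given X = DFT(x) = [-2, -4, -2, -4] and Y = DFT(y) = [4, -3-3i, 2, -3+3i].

By linearity: DFT(5x + 5y) = 5·DFT(x) + 5·DFT(y)
= 5·[-2, -4, -2, -4] + 5·[4, -3-3i, 2, -3+3i]

Computing element-wise:
Z[0] = 5·(-2) + 5·(4) = 10
Z[1] = 5·(-4) + 5·(-3-3i) = -35-15i
Z[2] = 5·(-2) + 5·(2) = 0
Z[3] = 5·(-4) + 5·(-3+3i) = -35+15i

DFT(5x + 5y) = 5·X + 5·Y = [10, -35-15i, 0, -35+15i]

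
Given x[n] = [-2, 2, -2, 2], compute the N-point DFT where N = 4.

X[k] = Σ(n=0 to 3) x[n] · ω_4^(nk)
where ω_4 = e^(-2πi/4)

Computing each X[k]:
X[0] = 0
X[1] = 0
X[2] = -8
X[3] = 0

X = [0, 0, -8, 0]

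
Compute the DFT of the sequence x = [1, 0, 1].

X[k] = Σ(n=0 to 2) x[n] · ω_3^(nk)
where ω_3 = e^(-2πi/3)

Computing each X[k]:
X[0] = 2
X[1] = 0.5000+0.8660i
X[2] = 0.5000-0.8660i

X = [2, 0.5000+0.8660i, 0.5000-0.8660i]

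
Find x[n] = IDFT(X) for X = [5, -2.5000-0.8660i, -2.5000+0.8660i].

x[n] = (1/3) Σ(k=0 to 2) X[k] · e^(2πikn/3)

Computing each x[n]:
x[0] = 0
x[1] = 3
x[2] = 2

x = [0, 3, 2]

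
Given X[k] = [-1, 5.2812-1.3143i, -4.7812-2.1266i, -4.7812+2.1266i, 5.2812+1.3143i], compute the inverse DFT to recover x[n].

x[n] = (1/5) Σ(k=0 to 4) X[k] · e^(2πikn/5)

Computing each x[n]:
x[0] = 0
x[1] = 3
x[2] = -3
x[3] = -2
x[4] = 1

x = [0, 3, -3, -2, 1]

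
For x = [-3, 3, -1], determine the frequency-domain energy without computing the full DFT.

Parseval: Σ|x[n]|² = (1/N)Σ|X[k]|², so Σ|X[k]|² = N·Σ|x[n]|² = 3·19.0000

Σ|X[k]|² = N·Σ|x[n]|² = 3·19.0000 = 57.0000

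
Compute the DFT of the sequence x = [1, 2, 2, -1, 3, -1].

X[k] = Σ(n=0 to 5) x[n] · ω_6^(nk)
where ω_6 = e^(-2πi/6)

Computing each X[k]:
X[0] = 6
X[1] = -1.7321i
X[2] = -3.0000-3.4641i
X[3] = 6
X[4] = -3.0000+3.4641i
X[5] = 1.7321i

X = [6, -1.7321i, -3.0000-3.4641i, 6, -3.0000+3.4641i, 1.7321i]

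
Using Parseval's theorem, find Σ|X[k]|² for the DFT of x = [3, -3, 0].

Parseval: Σ|x[n]|² = (1/N)Σ|X[k]|², so Σ|X[k]|² = N·Σ|x[n]|² = 3·18.0000

Σ|X[k]|² = N·Σ|x[n]|² = 3·18.0000 = 54.0000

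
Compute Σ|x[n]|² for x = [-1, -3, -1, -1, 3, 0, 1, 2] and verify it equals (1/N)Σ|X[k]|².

Time domain:
Σ|x[n]|² = |-1|² + |-3|² + |-1|² + |-1|² + |3|² + |0|² + |1|² + |2|² = 26.0000

Frequency domain:
(1/8)Σ|X[k]|² = (1/8)(|0|² + |-4.0000+6.2426i|² + |2+4i|² + |-4.0000+2.2426i|² + |4|² + |-4.0000-2.2426i|² + |2-4i|² + |-4.0000-6.2426i|²) = (1/8)·208.0000 = 26.0000

Both sides agree, confirming Parseval's theorem.

Σ|x[n]|² = (1/N)Σ|X[k]|² = 26.0000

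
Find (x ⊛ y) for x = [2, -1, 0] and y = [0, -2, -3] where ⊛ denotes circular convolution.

(x ⊛ y)[n] = Σ(m=0 to 2) x[m] · y[(n-m) mod 3]

Computing each output sample:
(x ⊛ y)[0] = 3
(x ⊛ y)[1] = -4
(x ⊛ y)[2] = -4

x ⊛ y = [3, -4, -4]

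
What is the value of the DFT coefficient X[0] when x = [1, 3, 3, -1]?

X[0] = Σ(n=0 to 3) x[n] · ω_4^0 = Σ x[n]
= (1) + (3) + (3) + (-1)

X[0] = 6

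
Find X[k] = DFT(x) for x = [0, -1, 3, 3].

X[k] = Σ(n=0 to 3) x[n] · ω_4^(nk)
where ω_4 = e^(-2πi/4)

Computing each X[k]:
X[0] = 5
X[1] = -3+4i
X[2] = 1
X[3] = -3-4i

X = [5, -3+4i, 1, -3-4i]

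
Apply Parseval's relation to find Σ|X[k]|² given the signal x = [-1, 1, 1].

Parseval: Σ|x[n]|² = (1/N)Σ|X[k]|², so Σ|X[k]|² = N·Σ|x[n]|² = 3·3.0000

Σ|X[k]|² = N·Σ|x[n]|² = 3·3.0000 = 9.0000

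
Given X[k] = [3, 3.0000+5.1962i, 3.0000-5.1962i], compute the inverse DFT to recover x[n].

x[n] = (1/3) Σ(k=0 to 2) X[k] · e^(2πikn/3)

Computing each x[n]:
x[0] = 3
x[1] = -3
x[2] = 3

x = [3, -3, 3]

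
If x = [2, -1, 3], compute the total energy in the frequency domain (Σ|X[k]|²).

Parseval: Σ|x[n]|² = (1/N)Σ|X[k]|², so Σ|X[k]|² = N·Σ|x[n]|² = 3·14.0000

Σ|X[k]|² = N·Σ|x[n]|² = 3·14.0000 = 42.0000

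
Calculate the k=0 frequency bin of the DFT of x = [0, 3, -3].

X[0] = Σ(n=0 to 2) x[n] · ω_3^0 = Σ x[n]
= (0) + (3) + (-3)

X[0] = 0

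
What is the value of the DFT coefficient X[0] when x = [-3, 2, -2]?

X[0] = Σ(n=0 to 2) x[n] · ω_3^0 = Σ x[n]
= (-3) + (2) + (-2)

X[0] = -3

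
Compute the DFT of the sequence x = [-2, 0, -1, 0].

X[k] = Σ(n=0 to 3) x[n] · ω_4^(nk)
where ω_4 = e^(-2πi/4)

Computing each X[k]:
X[0] = -3
X[1] = -1
X[2] = -3
X[3] = -1

X = [-3, -1, -3, -1]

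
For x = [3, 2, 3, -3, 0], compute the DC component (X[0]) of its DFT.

X[0] = Σ(n=0 to 4) x[n] · ω_5^0 = Σ x[n]
= (3) + (2) + (3) + (-3) + (0)

X[0] = 5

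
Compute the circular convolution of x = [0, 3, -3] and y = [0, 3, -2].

(x ⊛ y)[n] = Σ(m=0 to 2) x[m] · y[(n-m) mod 3]

Computing each output sample:
(x ⊛ y)[0] = -15
(x ⊛ y)[1] = 6
(x ⊛ y)[2] = 9

x ⊛ y = [-15, 6, 9]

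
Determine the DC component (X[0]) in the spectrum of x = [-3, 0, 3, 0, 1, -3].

X[0] = Σ(n=0 to 5) x[n] · ω_6^0 = Σ x[n]
= (-3) + (0) + (3) + (0) + (1) + (-3)

X[0] = -2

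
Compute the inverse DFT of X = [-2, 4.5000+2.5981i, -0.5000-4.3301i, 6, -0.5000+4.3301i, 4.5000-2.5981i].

x[n] = (1/6) Σ(k=0 to 5) X[k] · e^(2πikn/6)

Computing each x[n]:
x[0] = 2
x[1] = 0
x[2] = -2
x[3] = -3
x[4] = 2
x[5] = -1

x = [2, 0, -2, -3, 2, -1]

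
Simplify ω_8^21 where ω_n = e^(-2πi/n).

Since ω_8^8 = 1, powers reduce modulo 8.
21 mod 8 = 5
So ω_8^21 = ω_8^5 = e^(-2πi·5/8)

ω_8^21 = ω_8^5 = -0.7071+0.7071i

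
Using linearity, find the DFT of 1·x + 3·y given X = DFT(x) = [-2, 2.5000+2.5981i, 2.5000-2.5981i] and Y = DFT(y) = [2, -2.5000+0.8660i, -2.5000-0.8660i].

By linearity: DFT(1x + 3y) = 1·DFT(x) + 3·DFT(y)
= 1·[-2, 2.5000+2.5981i, 2.5000-2.5981i] + 3·[2, -2.5000+0.8660i, -2.5000-0.8660i]

Computing element-wise:
Z[0] = 1·(-2) + 3·(2) = 4
Z[1] = 1·(2.5000+2.5981i) + 3·(-2.5000+0.8660i) = -5.0000+5.1961i
Z[2] = 1·(2.5000-2.5981i) + 3·(-2.5000-0.8660i) = -5.0000-5.1961i

DFT(1x + 3y) = 1·X + 3·Y = [4, -5.0000+5.1961i, -5.0000-5.1961i]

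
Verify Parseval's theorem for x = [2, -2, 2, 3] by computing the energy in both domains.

Time domain:
Σ|x[n]|² = |2|² + |-2|² + |2|² + |3|² = 21.0000

Frequency domain:
(1/4)Σ|X[k]|² = (1/4)(|5|² + |5i|² + |3|² + |-5i|²) = (1/4)·84.0000 = 21.0000

Both sides agree, confirming Parseval's theorem.

Σ|x[n]|² = (1/N)Σ|X[k]|² = 21.0000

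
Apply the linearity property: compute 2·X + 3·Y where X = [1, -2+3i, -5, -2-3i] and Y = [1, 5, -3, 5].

By linearity: DFT(2x + 3y) = 2·DFT(x) + 3·DFT(y)
= 2·[1, -2+3i, -5, -2-3i] + 3·[1, 5, -3, 5]

Computing element-wise:
Z[0] = 2·(1) + 3·(1) = 5
Z[1] = 2·(-2+3i) + 3·(5) = 11+6i
Z[2] = 2·(-5) + 3·(-3) = -19
Z[3] = 2·(-2-3i) + 3·(5) = 11-6i

DFT(2x + 3y) = 2·X + 3·Y = [5, 11+6i, -19, 11-6i]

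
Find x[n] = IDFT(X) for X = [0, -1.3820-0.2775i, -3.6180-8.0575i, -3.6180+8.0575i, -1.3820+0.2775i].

x[n] = (1/5) Σ(k=0 to 4) X[k] · e^(2πikn/5)

Computing each x[n]:
x[0] = -2
x[1] = 3
x[2] = -3
x[3] = 3
x[4] = -1

x = [-2, 3, -3, 3, -1]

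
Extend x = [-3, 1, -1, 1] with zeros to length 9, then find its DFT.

Original 4-point DFT: [-2, -2, -6, -2]
Zero-padded 9-point DFT provides frequency interpolation.

DFT_9([x, 0, ...]) = [-2, -2.9076-0.5240i, -2.3867+0.2232i, -2.0000-1.7321i, -5.2057-1.8508i, -5.2057+1.8508i, -2.0000+1.7321i, -2.3867-0.2232i, -2.9076+0.5240i]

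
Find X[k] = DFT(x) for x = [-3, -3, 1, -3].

X[k] = Σ(n=0 to 3) x[n] · ω_4^(nk)
where ω_4 = e^(-2πi/4)

Computing each X[k]:
X[0] = -8
X[1] = -4
X[2] = 4
X[3] = -4

X = [-8, -4, 4, -4]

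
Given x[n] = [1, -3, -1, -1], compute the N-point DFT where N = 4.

X[k] = Σ(n=0 to 3) x[n] · ω_4^(nk)
where ω_4 = e^(-2πi/4)

Computing each X[k]:
X[0] = -4
X[1] = 2+2i
X[2] = 4
X[3] = 2-2i

X = [-4, 2+2i, 4, 2-2i]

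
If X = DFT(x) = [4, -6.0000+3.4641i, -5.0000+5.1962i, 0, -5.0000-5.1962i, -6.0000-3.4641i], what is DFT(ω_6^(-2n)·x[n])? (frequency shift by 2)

Modulation property: DFT(ω_6^(-2n)·x[n]) = X[(k-2) mod 6], so circularly shift X by 2 positions.

X[k-2] = [-5.0000-5.1962i, -6.0000-3.4641i, 4, -6.0000+3.4641i, -5.0000+5.1962i, 0]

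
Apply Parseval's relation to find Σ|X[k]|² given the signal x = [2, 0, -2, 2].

Parseval: Σ|x[n]|² = (1/N)Σ|X[k]|², so Σ|X[k]|² = N·Σ|x[n]|² = 4·12.0000

Σ|X[k]|² = N·Σ|x[n]|² = 4·12.0000 = 48.0000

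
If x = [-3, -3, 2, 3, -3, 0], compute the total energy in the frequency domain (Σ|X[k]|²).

Parseval: Σ|x[n]|² = (1/N)Σ|X[k]|², so Σ|X[k]|² = N·Σ|x[n]|² = 6·40.0000

Σ|X[k]|² = N·Σ|x[n]|² = 6·40.0000 = 240.0000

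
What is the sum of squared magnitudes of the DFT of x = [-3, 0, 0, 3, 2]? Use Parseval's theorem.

Parseval: Σ|x[n]|² = (1/N)Σ|X[k]|², so Σ|X[k]|² = N·Σ|x[n]|² = 5·22.0000

Σ|X[k]|² = N·Σ|x[n]|² = 5·22.0000 = 110.0000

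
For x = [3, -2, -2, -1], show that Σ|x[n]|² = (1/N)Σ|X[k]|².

Time domain:
Σ|x[n]|² = |3|² + |-2|² + |-2|² + |-1|² = 18.0000

Frequency domain:
(1/4)Σ|X[k]|² = (1/4)(|-2|² + |5+1i|² + |4|² + |5-1i|²) = (1/4)·72.0000 = 18.0000

Both sides agree, confirming Parseval's theorem.

Σ|x[n]|² = (1/N)Σ|X[k]|² = 18.0000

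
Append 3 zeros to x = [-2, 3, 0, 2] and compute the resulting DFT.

Original 4-point DFT: [3, -2-1i, -7, -2+1i]
Zero-padded 7-point DFT provides frequency interpolation.

DFT_7([x, 0, ...]) = [3, -1.9315-3.2133i, -1.4206-1.3611i, -5.1479-3.2515i, -5.1479+3.2515i, -1.4206+1.3611i, -1.9315+3.2133i]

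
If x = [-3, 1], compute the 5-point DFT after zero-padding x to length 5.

Original 2-point DFT: [-2, -4]
Zero-padded 5-point DFT provides frequency interpolation.

DFT_5([x, 0, ...]) = [-2, -2.6910-0.9511i, -3.8090-0.5878i, -3.8090+0.5878i, -2.6910+0.9511i]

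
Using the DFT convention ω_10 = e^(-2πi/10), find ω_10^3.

ω_10^3 = e^(-2πi·3/10)
= cos(-2π·3/10) + i·sin(-2π·3/10)
= cos(-6π/10) + i·sin(-6π/10)

ω_10^3 = cos(-6π/10) + i·sin(-6π/10) = -0.3090-0.9511i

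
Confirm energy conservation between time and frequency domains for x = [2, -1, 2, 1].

Time domain:
Σ|x[n]|² = |2|² + |-1|² + |2|² + |1|² = 10.0000

Frequency domain:
(1/4)Σ|X[k]|² = (1/4)(|4|² + |2i|² + |4|² + |-2i|²) = (1/4)·40.0000 = 10.0000

Both sides agree, confirming Parseval's theorem.

Σ|x[n]|² = (1/N)Σ|X[k]|² = 10.0000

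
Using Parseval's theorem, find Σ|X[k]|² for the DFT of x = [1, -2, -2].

Parseval: Σ|x[n]|² = (1/N)Σ|X[k]|², so Σ|X[k]|² = N·Σ|x[n]|² = 3·9.0000

Σ|X[k]|² = N·Σ|x[n]|² = 3·9.0000 = 27.0000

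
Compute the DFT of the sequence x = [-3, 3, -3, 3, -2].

X[k] = Σ(n=0 to 4) x[n] · ω_5^(nk)
where ω_5 = e^(-2πi/5)

Computing each X[k]:
X[0] = -2
X[1] = -2.6910-1.2286i
X[2] = -3.8090-8.6453i
X[3] = -3.8090+8.6453i
X[4] = -2.6910+1.2286i

X = [-2, -2.6910-1.2286i, -3.8090-8.6453i, -3.8090+8.6453i, -2.6910+1.2286i]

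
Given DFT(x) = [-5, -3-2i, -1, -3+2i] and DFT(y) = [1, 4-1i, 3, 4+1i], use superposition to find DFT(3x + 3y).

By linearity: DFT(3x + 3y) = 3·DFT(x) + 3·DFT(y)
= 3·[-5, -3-2i, -1, -3+2i] + 3·[1, 4-1i, 3, 4+1i]

Computing element-wise:
Z[0] = 3·(-5) + 3·(1) = -12
Z[1] = 3·(-3-2i) + 3·(4-1i) = 3-9i
Z[2] = 3·(-1) + 3·(3) = 6
Z[3] = 3·(-3+2i) + 3·(4+1i) = 3+9i

DFT(3x + 3y) = 3·X + 3·Y = [-12, 3-9i, 6, 3+9i]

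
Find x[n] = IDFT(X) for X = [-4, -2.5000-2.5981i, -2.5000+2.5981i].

x[n] = (1/3) Σ(k=0 to 2) X[k] · e^(2πikn/3)

Computing each x[n]:
x[0] = -3
x[1] = 1
x[2] = -2

x = [-3, 1, -2]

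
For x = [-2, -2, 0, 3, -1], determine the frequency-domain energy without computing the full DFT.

Parseval: Σ|x[n]|² = (1/N)Σ|X[k]|², so Σ|X[k]|² = N·Σ|x[n]|² = 5·18.0000

Σ|X[k]|² = N·Σ|x[n]|² = 5·18.0000 = 90.0000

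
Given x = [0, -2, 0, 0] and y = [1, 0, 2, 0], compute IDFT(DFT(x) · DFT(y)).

(x ⊛ y)[n] = Σ(m=0 to 3) x[m] · y[(n-m) mod 4]

Computing each output sample:
(x ⊛ y)[0] = 0
(x ⊛ y)[1] = -2
(x ⊛ y)[2] = 0
(x ⊛ y)[3] = -4

x ⊛ y = [0, -2, 0, -4]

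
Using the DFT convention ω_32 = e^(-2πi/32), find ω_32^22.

ω_32^22 = e^(-2πi·22/32)
= cos(-2π·22/32) + i·sin(-2π·22/32)
= cos(-44π/32) + i·sin(-44π/32)

ω_32^22 = cos(-44π/32) + i·sin(-44π/32) = -0.3827+0.9239i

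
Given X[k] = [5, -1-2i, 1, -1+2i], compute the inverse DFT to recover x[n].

x[n] = (1/4) Σ(k=0 to 3) X[k] · e^(2πikn/4)

Computing each x[n]:
x[0] = 1
x[1] = 2
x[2] = 2
x[3] = 0

x = [1, 2, 2, 0]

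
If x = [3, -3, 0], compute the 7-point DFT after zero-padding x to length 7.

Original 3-point DFT: [0, 4.5000+2.5981i, 4.5000-2.5981i]
Zero-padded 7-point DFT provides frequency interpolation.

DFT_7([x, 0, ...]) = [0, 1.1295+2.3455i, 3.6676+2.9248i, 5.7029+1.3017i, 5.7029-1.3017i, 3.6676-2.9248i, 1.1295-2.3455i]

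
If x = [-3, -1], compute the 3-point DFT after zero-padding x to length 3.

Original 2-point DFT: [-4, -2]
Zero-padded 3-point DFT provides frequency interpolation.

DFT_3([x, 0, ...]) = [-4, -2.5000+0.8660i, -2.5000-0.8660i]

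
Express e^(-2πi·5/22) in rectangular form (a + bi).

ω_22^5 = e^(-2πi·5/22)
= cos(-2π·5/22) + i·sin(-2π·5/22)
= cos(-10π/22) + i·sin(-10π/22)

ω_22^5 = cos(-10π/22) + i·sin(-10π/22) = 0.1423-0.9898i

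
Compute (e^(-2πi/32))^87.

Since ω_32^32 = 1, powers reduce modulo 32.
87 mod 32 = 23
So ω_32^87 = ω_32^23 = e^(-2πi·23/32)

ω_32^87 = ω_32^23 = -0.1951+0.9808i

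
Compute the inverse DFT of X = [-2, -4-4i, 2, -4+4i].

x[n] = (1/4) Σ(k=0 to 3) X[k] · e^(2πikn/4)

Computing each x[n]:
x[0] = -2
x[1] = 1
x[2] = 2
x[3] = -3

x = [-2, 1, 2, -3]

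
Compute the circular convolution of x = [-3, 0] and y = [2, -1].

(x ⊛ y)[n] = Σ(m=0 to 1) x[m] · y[(n-m) mod 2]

Computing each output sample:
(x ⊛ y)[0] = -6
(x ⊛ y)[1] = 3

x ⊛ y = [-6, 3]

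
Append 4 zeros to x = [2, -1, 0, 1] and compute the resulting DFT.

Original 4-point DFT: [2, 2+2i, 2, 2-2i]
Zero-padded 8-point DFT provides frequency interpolation.

DFT_8([x, 0, ...]) = [2, 0.5858, 2+2i, 3.4142, 2, 3.4142, 2-2i, 0.5858]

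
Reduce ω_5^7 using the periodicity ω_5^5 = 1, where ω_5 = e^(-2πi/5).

Since ω_5^5 = 1, powers reduce modulo 5.
7 mod 5 = 2
So ω_5^7 = ω_5^2 = e^(-2πi·2/5)

ω_5^7 = ω_5^2 = -0.8090-0.5878i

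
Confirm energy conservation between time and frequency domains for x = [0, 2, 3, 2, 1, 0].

Time domain:
Σ|x[n]|² = |0|² + |2|² + |3|² + |2|² + |1|² + |0|² = 18.0000

Frequency domain:
(1/6)Σ|X[k]|² = (1/6)(|8|² + |-3.0000-3.4641i|² + |-1|² + |0|² + |-1|² + |-3.0000+3.4641i|²) = (1/6)·108.0000 = 18.0000

Both sides agree, confirming Parseval's theorem.

Σ|x[n]|² = (1/N)Σ|X[k]|² = 18.0000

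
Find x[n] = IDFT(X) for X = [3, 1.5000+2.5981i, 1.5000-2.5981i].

x[n] = (1/3) Σ(k=0 to 2) X[k] · e^(2πikn/3)

Computing each x[n]:
x[0] = 2
x[1] = -1
x[2] = 2

x = [2, -1, 2]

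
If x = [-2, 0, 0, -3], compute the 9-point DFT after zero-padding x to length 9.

Original 4-point DFT: [-5, -2-3i, 1, -2+3i]
Zero-padded 9-point DFT provides frequency interpolation.

DFT_9([x, 0, ...]) = [-5, -0.5000+2.5981i, -0.5000-2.5981i, -5, -0.5000+2.5981i, -0.5000-2.5981i, -5, -0.5000+2.5981i, -0.5000-2.5981i]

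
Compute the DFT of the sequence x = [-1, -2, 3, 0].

X[k] = Σ(n=0 to 3) x[n] · ω_4^(nk)
where ω_4 = e^(-2πi/4)

Computing each X[k]:
X[0] = 0
X[1] = -4+2i
X[2] = 4
X[3] = -4-2i

X = [0, -4+2i, 4, -4-2i]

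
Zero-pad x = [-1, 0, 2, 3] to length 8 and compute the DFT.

Original 4-point DFT: [4, -3+3i, -2, -3-3i]
Zero-padded 8-point DFT provides frequency interpolation.

DFT_8([x, 0, ...]) = [4, -3.1213-4.1213i, -3+3i, 1.1213-0.1213i, -2, 1.1213+0.1213i, -3-3i, -3.1213+4.1213i]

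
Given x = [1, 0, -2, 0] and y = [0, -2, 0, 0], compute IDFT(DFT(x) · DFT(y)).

(x ⊛ y)[n] = Σ(m=0 to 3) x[m] · y[(n-m) mod 4]

Computing each output sample:
(x ⊛ y)[0] = 0
(x ⊛ y)[1] = -2
(x ⊛ y)[2] = 0
(x ⊛ y)[3] = 4

x ⊛ y = [0, -2, 0, 4]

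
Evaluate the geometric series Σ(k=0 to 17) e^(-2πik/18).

Sum of all nth roots of unity equals 0 for n > 1 (geometric series with r ≠ 1).

0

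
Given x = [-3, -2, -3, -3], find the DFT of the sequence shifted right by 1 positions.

Time shift by 1: X_shifted[k] = ω_4^(1k) · X[k]
Shifted x = [-3, -3, -2, -3]

DFT(x[n-1]) = [-11, -1, 1, -1]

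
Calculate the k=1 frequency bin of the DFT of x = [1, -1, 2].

X[1] = Σ(n=0 to 2) x[n] · ω_3^(1n) where ω_3 = e^(-2πi/3)
= (1)·ω_3^0 + (-1)·ω_3^1 + (2)·ω_3^2

X[1] = 0.5000+2.5981i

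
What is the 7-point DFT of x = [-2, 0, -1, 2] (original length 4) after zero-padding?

Original 4-point DFT: [-1, -1+2i, -5, -1-2i]
Zero-padded 7-point DFT provides frequency interpolation.

DFT_7([x, 0, ...]) = [-1, -3.5794+0.1072i, 0.1479+1.1298i, -3.0685-2.7317i, -3.0685+2.7317i, 0.1479-1.1298i, -3.5794-0.1072i]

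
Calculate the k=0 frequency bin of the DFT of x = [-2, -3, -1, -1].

X[0] = Σ(n=0 to 3) x[n] · ω_4^0 = Σ x[n]
= (-2) + (-3) + (-1) + (-1)

X[0] = -7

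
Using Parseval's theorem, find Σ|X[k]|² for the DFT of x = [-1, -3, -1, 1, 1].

Parseval: Σ|x[n]|² = (1/N)Σ|X[k]|², so Σ|X[k]|² = N·Σ|x[n]|² = 5·13.0000

Σ|X[k]|² = N·Σ|x[n]|² = 5·13.0000 = 65.0000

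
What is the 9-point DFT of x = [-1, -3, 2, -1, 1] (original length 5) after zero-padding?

Original 5-point DFT: [-2, -2.4271+2.0409i, 0.9271+5.2043i, 0.9271-5.2043i, -2.4271-2.0409i]
Zero-padded 9-point DFT provides frequency interpolation.

DFT_9([x, 0, ...]) = [-2, -3.3905+0.4828i, -2.1343+2.0471i, -2.0000+3.4641i, 4.0248+4.1625i, 4.0248-4.1625i, -2.0000-3.4641i, -2.1343-2.0471i, -3.3905-0.4828i]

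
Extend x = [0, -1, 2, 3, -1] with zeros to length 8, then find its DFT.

Original 5-point DFT: [3, -4.6631+0.5878i, 3.1631-0.9511i, 3.1631+0.9511i, -4.6631-0.5878i]
Zero-padded 8-point DFT provides frequency interpolation.

DFT_8([x, 0, ...]) = [3, -1.8284-3.4142i, -3+4i, 3.8284+0.5858i, -1, 3.8284-0.5858i, -3-4i, -1.8284+3.4142i]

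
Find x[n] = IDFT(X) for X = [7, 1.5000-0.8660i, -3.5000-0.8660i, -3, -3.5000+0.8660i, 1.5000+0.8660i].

x[n] = (1/6) Σ(k=0 to 5) X[k] · e^(2πikn/6)

Computing each x[n]:
x[0] = 0
x[1] = 3
x[2] = 1
x[3] = 0
x[4] = 1
x[5] = 2

x = [0, 3, 1, 0, 1, 2]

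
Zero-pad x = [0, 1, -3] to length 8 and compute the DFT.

Original 3-point DFT: [-2, 1.0000-3.4641i, 1.0000+3.4641i]
Zero-padded 8-point DFT provides frequency interpolation.

DFT_8([x, 0, ...]) = [-2, 0.7071+2.2929i, 3-1i, -0.7071-3.7071i, -4, -0.7071+3.7071i, 3+1i, 0.7071-2.2929i]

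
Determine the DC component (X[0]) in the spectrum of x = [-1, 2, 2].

X[0] = Σ(n=0 to 2) x[n] · ω_3^0 = Σ x[n]
= (-1) + (2) + (2)

X[0] = 3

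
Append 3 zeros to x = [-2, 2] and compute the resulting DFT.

Original 2-point DFT: [0, -4]
Zero-padded 5-point DFT provides frequency interpolation.

DFT_5([x, 0, ...]) = [0, -1.3820-1.9021i, -3.6180-1.1756i, -3.6180+1.1756i, -1.3820+1.9021i]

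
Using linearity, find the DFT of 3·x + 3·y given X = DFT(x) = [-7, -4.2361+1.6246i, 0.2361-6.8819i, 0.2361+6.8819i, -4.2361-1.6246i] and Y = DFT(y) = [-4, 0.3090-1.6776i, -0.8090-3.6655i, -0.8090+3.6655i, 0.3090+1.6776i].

By linearity: DFT(3x + 3y) = 3·DFT(x) + 3·DFT(y)
= 3·[-7, -4.2361+1.6246i, 0.2361-6.8819i, 0.2361+6.8819i, -4.2361-1.6246i] + 3·[-4, 0.3090-1.6776i, -0.8090-3.6655i, -0.8090+3.6655i, 0.3090+1.6776i]

Computing element-wise:
Z[0] = 3·(-7) + 3·(-4) = -33
Z[1] = 3·(-4.2361+1.6246i) + 3·(0.3090-1.6776i) = -11.7813-0.1590i
Z[2] = 3·(0.2361-6.8819i) + 3·(-0.8090-3.6655i) = -1.7187-31.6422i
Z[3] = 3·(0.2361+6.8819i) + 3·(-0.8090+3.6655i) = -1.7187+31.6422i
Z[4] = 3·(-4.2361-1.6246i) + 3·(0.3090+1.6776i) = -11.7813+0.1590i

DFT(3x + 3y) = 3·X + 3·Y = [-33, -11.7813-0.1590i, -1.7187-31.6422i, -1.7187+31.6422i, -11.7813+0.1590i]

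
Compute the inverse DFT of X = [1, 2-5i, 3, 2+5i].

x[n] = (1/4) Σ(k=0 to 3) X[k] · e^(2πikn/4)

Computing each x[n]:
x[0] = 2
x[1] = 2
x[2] = 0
x[3] = -3

x = [2, 2, 0, -3]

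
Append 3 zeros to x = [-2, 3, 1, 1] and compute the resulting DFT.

Original 4-point DFT: [3, -3-2i, -5, -3+2i]
Zero-padded 7-point DFT provides frequency interpolation.

DFT_7([x, 0, ...]) = [3, -1.2530-3.7543i, -2.9450-1.7091i, -4.3019-1.4947i, -4.3019+1.4947i, -2.9450+1.7091i, -1.2530+3.7543i]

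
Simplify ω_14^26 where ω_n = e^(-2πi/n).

Since ω_14^14 = 1, powers reduce modulo 14.
26 mod 14 = 12
So ω_14^26 = ω_14^12 = e^(-2πi·12/14)

ω_14^26 = ω_14^12 = 0.6235+0.7818i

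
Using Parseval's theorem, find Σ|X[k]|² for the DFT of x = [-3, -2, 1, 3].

Parseval: Σ|x[n]|² = (1/N)Σ|X[k]|², so Σ|X[k]|² = N·Σ|x[n]|² = 4·23.0000

Σ|X[k]|² = N·Σ|x[n]|² = 4·23.0000 = 92.0000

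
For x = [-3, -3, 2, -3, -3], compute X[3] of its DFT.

X[3] = Σ(n=0 to 4) x[n] · ω_5^(3n) where ω_5 = e^(-2πi/5)
= (-3)·ω_5^0 + (-3)·ω_5^3 + (2)·ω_5^6 + (-3)·ω_5^9 + (-3)·ω_5^12

X[3] = 1.5451-4.7553i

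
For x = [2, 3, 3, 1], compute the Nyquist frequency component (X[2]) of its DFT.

X[2] = Σ(n=0 to 3) x[n] · ω_4^(2n) where ω_4 = e^(-2πi/4)
= (2)·ω_4^0 + (3)·ω_4^2 + (3)·ω_4^4 + (1)·ω_4^6

X[2] = 1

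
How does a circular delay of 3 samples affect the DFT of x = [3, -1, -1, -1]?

Time shift by 3: X_shifted[k] = ω_4^(3k) · X[k]
Shifted x = [-1, -1, -1, 3]

DFT(x[n-3]) = [0, 4i, -4, -4i]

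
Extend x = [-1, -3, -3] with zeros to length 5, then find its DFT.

Original 3-point DFT: [-7, 2, 2]
Zero-padded 5-point DFT provides frequency interpolation.

DFT_5([x, 0, ...]) = [-7, 0.5000+4.6165i, 0.5000-1.0898i, 0.5000+1.0898i, 0.5000-4.6165i]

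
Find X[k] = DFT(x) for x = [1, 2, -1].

X[k] = Σ(n=0 to 2) x[n] · ω_3^(nk)
where ω_3 = e^(-2πi/3)

Computing each X[k]:
X[0] = 2
X[1] = 0.5000-2.5981i
X[2] = 0.5000+2.5981i

X = [2, 0.5000-2.5981i, 0.5000+2.5981i]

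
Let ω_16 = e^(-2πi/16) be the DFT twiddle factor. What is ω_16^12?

ω_16^12 = e^(-2πi·12/16)
= cos(-2π·12/16) + i·sin(-2π·12/16)
= cos(-24π/16) + i·sin(-24π/16)

ω_16^12 = cos(-24π/16) + i·sin(-24π/16) = 1i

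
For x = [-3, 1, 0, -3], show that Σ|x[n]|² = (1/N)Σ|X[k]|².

Time domain:
Σ|x[n]|² = |-3|² + |1|² + |0|² + |-3|² = 19.0000

Frequency domain:
(1/4)Σ|X[k]|² = (1/4)(|-5|² + |-3-4i|² + |-1|² + |-3+4i|²) = (1/4)·76.0000 = 19.0000

Both sides agree, confirming Parseval's theorem.

Σ|x[n]|² = (1/N)Σ|X[k]|² = 19.0000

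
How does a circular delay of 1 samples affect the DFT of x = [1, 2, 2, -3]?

Time shift by 1: X_shifted[k] = ω_4^(1k) · X[k]
Shifted x = [-3, 1, 2, 2]

DFT(x[n-1]) = [2, -5+1i, -4, -5-1i]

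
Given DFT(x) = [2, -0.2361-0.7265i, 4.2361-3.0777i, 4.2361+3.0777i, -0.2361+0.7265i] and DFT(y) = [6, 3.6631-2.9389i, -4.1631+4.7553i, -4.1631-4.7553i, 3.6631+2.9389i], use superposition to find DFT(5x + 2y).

By linearity: DFT(5x + 2y) = 5·DFT(x) + 2·DFT(y)
= 5·[2, -0.2361-0.7265i, 4.2361-3.0777i, 4.2361+3.0777i, -0.2361+0.7265i] + 2·[6, 3.6631-2.9389i, -4.1631+4.7553i, -4.1631-4.7553i, 3.6631+2.9389i]

Computing element-wise:
Z[0] = 5·(2) + 2·(6) = 22
Z[1] = 5·(-0.2361-0.7265i) + 2·(3.6631-2.9389i) = 6.1457-9.5103i
Z[2] = 5·(4.2361-3.0777i) + 2·(-4.1631+4.7553i) = 12.8543-5.8779i
Z[3] = 5·(4.2361+3.0777i) + 2·(-4.1631-4.7553i) = 12.8543+5.8779i
Z[4] = 5·(-0.2361+0.7265i) + 2·(3.6631+2.9389i) = 6.1457+9.5103i

DFT(5x + 2y) = 5·X + 2·Y = [22, 6.1457-9.5103i, 12.8543-5.8779i, 12.8543+5.8779i, 6.1457+9.5103i]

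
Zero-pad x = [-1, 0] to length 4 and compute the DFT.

Original 2-point DFT: [-1, -1]
Zero-padded 4-point DFT provides frequency interpolation.

DFT_4([x, 0, ...]) = [-1, -1, -1, -1]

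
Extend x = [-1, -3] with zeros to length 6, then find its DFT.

Original 2-point DFT: [-4, 2]
Zero-padded 6-point DFT provides frequency interpolation.

DFT_6([x, 0, ...]) = [-4, -2.5000+2.5981i, 0.5000+2.5981i, 2, 0.5000-2.5981i, -2.5000-2.5981i]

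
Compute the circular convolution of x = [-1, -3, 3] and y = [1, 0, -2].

(x ⊛ y)[n] = Σ(m=0 to 2) x[m] · y[(n-m) mod 3]

Computing each output sample:
(x ⊛ y)[0] = 5
(x ⊛ y)[1] = -9
(x ⊛ y)[2] = 5

x ⊛ y = [5, -9, 5]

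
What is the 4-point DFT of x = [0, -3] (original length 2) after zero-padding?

Original 2-point DFT: [-3, 3]
Zero-padded 4-point DFT provides frequency interpolation.

DFT_4([x, 0, ...]) = [-3, 3i, 3, -3i]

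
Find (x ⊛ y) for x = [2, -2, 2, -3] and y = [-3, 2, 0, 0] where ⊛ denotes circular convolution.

(x ⊛ y)[n] = Σ(m=0 to 3) x[m] · y[(n-m) mod 4]

Computing each output sample:
(x ⊛ y)[0] = -12
(x ⊛ y)[1] = 10
(x ⊛ y)[2] = -10
(x ⊛ y)[3] = 13

x ⊛ y = [-12, 10, -10, 13]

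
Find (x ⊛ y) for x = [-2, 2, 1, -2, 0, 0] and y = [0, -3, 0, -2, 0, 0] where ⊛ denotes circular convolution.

(x ⊛ y)[n] = Σ(m=0 to 5) x[m] · y[(n-m) mod 6]

Computing each output sample:
(x ⊛ y)[0] = 4
(x ⊛ y)[1] = 6
(x ⊛ y)[2] = -6
(x ⊛ y)[3] = 1
(x ⊛ y)[4] = 2
(x ⊛ y)[5] = -2

x ⊛ y = [4, 6, -6, 1, 2, -2]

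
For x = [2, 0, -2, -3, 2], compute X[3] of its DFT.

X[3] = Σ(n=0 to 4) x[n] · ω_5^(3n) where ω_5 = e^(-2πi/5)
= (2)·ω_5^0 + (0)·ω_5^3 + (-2)·ω_5^6 + (-3)·ω_5^9 + (2)·ω_5^12

X[3] = -1.1631-2.1266i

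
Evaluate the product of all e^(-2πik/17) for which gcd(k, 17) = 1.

The primitive 17th roots of unity are ω_17^k for k coprime to 17: k ∈ {1, 2, 3, 4, 5, 6, 7, 8, 9, 10, 11, 12, 13, 14, 15, 16}
Their product equals the constant term of the cyclotomic polynomial Φ_17(x) up to sign.
For n ≥ 3, the product of all primitive nth roots of unity is 1. (For n=1 it is 1; for n=2 it is -1.)

1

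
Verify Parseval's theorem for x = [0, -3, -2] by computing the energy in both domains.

Time domain:
Σ|x[n]|² = |0|² + |-3|² + |-2|² = 13.0000

Frequency domain:
(1/3)Σ|X[k]|² = (1/3)(|-5|² + |2.5000+0.8660i|² + |2.5000-0.8660i|²) = (1/3)·39.0000 = 13.0000

Both sides agree, confirming Parseval's theorem.

Σ|x[n]|² = (1/N)Σ|X[k]|² = 13.0000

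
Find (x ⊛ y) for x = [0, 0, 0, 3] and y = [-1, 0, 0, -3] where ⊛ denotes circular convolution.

(x ⊛ y)[n] = Σ(m=0 to 3) x[m] · y[(n-m) mod 4]

Computing each output sample:
(x ⊛ y)[0] = 0
(x ⊛ y)[1] = 0
(x ⊛ y)[2] = -9
(x ⊛ y)[3] = -3

x ⊛ y = [0, 0, -9, -3]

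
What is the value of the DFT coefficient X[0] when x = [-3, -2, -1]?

X[0] = Σ(n=0 to 2) x[n] · ω_3^0 = Σ x[n]
= (-3) + (-2) + (-1)

X[0] = -6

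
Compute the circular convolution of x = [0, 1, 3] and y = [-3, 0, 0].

(x ⊛ y)[n] = Σ(m=0 to 2) x[m] · y[(n-m) mod 3]

Computing each output sample:
(x ⊛ y)[0] = 0
(x ⊛ y)[1] = -3
(x ⊛ y)[2] = -9

x ⊛ y = [0, -3, -9]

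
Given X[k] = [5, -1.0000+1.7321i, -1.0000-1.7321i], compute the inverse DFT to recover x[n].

x[n] = (1/3) Σ(k=0 to 2) X[k] · e^(2πikn/3)

Computing each x[n]:
x[0] = 1
x[1] = 1
x[2] = 3

x = [1, 1, 3]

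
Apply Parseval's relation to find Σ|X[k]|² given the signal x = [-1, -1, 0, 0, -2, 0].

Parseval: Σ|x[n]|² = (1/N)Σ|X[k]|², so Σ|X[k]|² = N·Σ|x[n]|² = 6·6.0000

Σ|X[k]|² = N·Σ|x[n]|² = 6·6.0000 = 36.0000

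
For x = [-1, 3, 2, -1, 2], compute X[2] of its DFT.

X[2] = Σ(n=0 to 4) x[n] · ω_5^(2n) where ω_5 = e^(-2πi/5)
= (-1)·ω_5^0 + (3)·ω_5^2 + (2)·ω_5^4 + (-1)·ω_5^6 + (2)·ω_5^8

X[2] = -4.7361+2.2654i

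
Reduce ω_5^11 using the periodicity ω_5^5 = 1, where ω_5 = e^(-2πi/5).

Since ω_5^5 = 1, powers reduce modulo 5.
11 mod 5 = 1
So ω_5^11 = ω_5^1 = e^(-2πi·1/5)

ω_5^11 = ω_5^1 = 0.3090-0.9511i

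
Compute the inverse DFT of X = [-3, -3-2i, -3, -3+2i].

x[n] = (1/4) Σ(k=0 to 3) X[k] · e^(2πikn/4)

Computing each x[n]:
x[0] = -3
x[1] = 1
x[2] = 0
x[3] = -1

x = [-3, 1, 0, -1]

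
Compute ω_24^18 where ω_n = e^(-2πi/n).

ω_24^18 = e^(-2πi·18/24)
= cos(-2π·18/24) + i·sin(-2π·18/24)
= cos(-36π/24) + i·sin(-36π/24)

ω_24^18 = cos(-36π/24) + i·sin(-36π/24) = 1i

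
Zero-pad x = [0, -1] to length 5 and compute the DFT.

Original 2-point DFT: [-1, 1]
Zero-padded 5-point DFT provides frequency interpolation.

DFT_5([x, 0, ...]) = [-1, -0.3090+0.9511i, 0.8090+0.5878i, 0.8090-0.5878i, -0.3090-0.9511i]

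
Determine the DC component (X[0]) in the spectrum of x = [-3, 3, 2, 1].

X[0] = Σ(n=0 to 3) x[n] · ω_4^0 = Σ x[n]
= (-3) + (3) + (2) + (1)

X[0] = 3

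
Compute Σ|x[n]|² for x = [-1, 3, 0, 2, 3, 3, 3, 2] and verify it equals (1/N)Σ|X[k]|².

Time domain:
Σ|x[n]|² = |-1|² + |3|² + |0|² + |2|² + |3|² + |3|² + |3|² + |2|² = 45.0000

Frequency domain:
(1/8)Σ|X[k]|² = (1/8)(|15|² + |-4+3i|² + |-1-2i|² + |-4-3i|² + |-5|² + |-4+3i|² + |-1+2i|² + |-4-3i|²) = (1/8)·360.0000 = 45.0000

Both sides agree, confirming Parseval's theorem.

Σ|x[n]|² = (1/N)Σ|X[k]|² = 45.0000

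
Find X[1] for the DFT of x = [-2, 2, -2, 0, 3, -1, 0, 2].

X[1] = Σ(n=0 to 7) x[n] · ω_8^(1n) where ω_8 = e^(-2πi/8)
= (-2)·ω_8^0 + (2)·ω_8^1 + (-2)·ω_8^2 + (0)·ω_8^3 + (3)·ω_8^4 + (-1)·ω_8^5 + (0)·ω_8^6 + (2)·ω_8^7

X[1] = -1.4645+1.2929i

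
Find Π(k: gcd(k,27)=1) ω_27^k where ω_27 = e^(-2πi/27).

The primitive 27th roots of unity are ω_27^k for k coprime to 27: k ∈ {1, 2, 4, 5, 7, 8, 10, 11, 13, 14, 16, 17, 19, 20, 22, 23, 25, 26}
Their product equals the constant term of the cyclotomic polynomial Φ_27(x) up to sign.
For n ≥ 3, the product of all primitive nth roots of unity is 1. (For n=1 it is 1; for n=2 it is -1.)

1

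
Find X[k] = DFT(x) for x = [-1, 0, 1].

X[k] = Σ(n=0 to 2) x[n] · ω_3^(nk)
where ω_3 = e^(-2πi/3)

Computing each X[k]:
X[0] = 0
X[1] = -1.5000+0.8660i
X[2] = -1.5000-0.8660i

X = [0, -1.5000+0.8660i, -1.5000-0.8660i]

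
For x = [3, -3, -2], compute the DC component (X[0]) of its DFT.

X[0] = Σ(n=0 to 2) x[n] · ω_3^0 = Σ x[n]
= (3) + (-3) + (-2)

X[0] = -2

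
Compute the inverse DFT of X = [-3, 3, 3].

x[n] = (1/3) Σ(k=0 to 2) X[k] · e^(2πikn/3)

Computing each x[n]:
x[0] = 1
x[1] = -2
x[2] = -2

x = [1, -2, -2]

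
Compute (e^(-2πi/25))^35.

Since ω_25^25 = 1, powers reduce modulo 25.
35 mod 25 = 10
So ω_25^35 = ω_25^10 = e^(-2πi·10/25)

ω_25^35 = ω_25^10 = -0.8090-0.5878i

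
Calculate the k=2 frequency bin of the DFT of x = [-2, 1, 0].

X[2] = Σ(n=0 to 2) x[n] · ω_3^(2n) where ω_3 = e^(-2πi/3)
= (-2)·ω_3^0 + (1)·ω_3^2 + (0)·ω_3^4

X[2] = -2.5000+0.8660i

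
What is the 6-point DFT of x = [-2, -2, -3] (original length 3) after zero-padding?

Original 3-point DFT: [-7, 0.5000-0.8660i, 0.5000+0.8660i]
Zero-padded 6-point DFT provides frequency interpolation.

DFT_6([x, 0, ...]) = [-7, -1.5000+4.3301i, 0.5000-0.8660i, -3, 0.5000+0.8660i, -1.5000-4.3301i]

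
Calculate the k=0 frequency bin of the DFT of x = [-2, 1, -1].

X[0] = Σ(n=0 to 2) x[n] · ω_3^0 = Σ x[n]
= (-2) + (1) + (-1)

X[0] = -2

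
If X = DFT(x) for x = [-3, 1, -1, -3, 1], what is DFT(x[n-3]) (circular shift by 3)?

Time shift by 3: X_shifted[k] = ω_5^(3k) · X[k]
Shifted x = [-1, -3, 1, -3, 1]

DFT(x[n-3]) = [-5, 1.4531i, 6.1554i, -6.1554i, -1.4531i]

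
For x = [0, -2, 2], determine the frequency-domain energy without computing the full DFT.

Parseval: Σ|x[n]|² = (1/N)Σ|X[k]|², so Σ|X[k]|² = N·Σ|x[n]|² = 3·8.0000

Σ|X[k]|² = N·Σ|x[n]|² = 3·8.0000 = 24.0000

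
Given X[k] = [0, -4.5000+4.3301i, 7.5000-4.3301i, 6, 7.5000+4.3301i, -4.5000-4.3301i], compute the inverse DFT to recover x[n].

x[n] = (1/6) Σ(k=0 to 5) X[k] · e^(2πikn/6)

Computing each x[n]:
x[0] = 2
x[1] = -3
x[2] = -2
x[3] = 3
x[4] = 3
x[5] = -3

x = [2, -3, -2, 3, 3, -3]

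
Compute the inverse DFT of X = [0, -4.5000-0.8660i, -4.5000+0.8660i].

x[n] = (1/3) Σ(k=0 to 2) X[k] · e^(2πikn/3)

Computing each x[n]:
x[0] = -3
x[1] = 2
x[2] = 1

x = [-3, 2, 1]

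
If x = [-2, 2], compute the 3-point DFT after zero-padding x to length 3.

Original 2-point DFT: [0, -4]
Zero-padded 3-point DFT provides frequency interpolation.

DFT_3([x, 0, ...]) = [0, -3.0000-1.7321i, -3.0000+1.7321i]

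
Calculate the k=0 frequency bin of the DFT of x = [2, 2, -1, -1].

X[0] = Σ(n=0 to 3) x[n] · ω_4^0 = Σ x[n]
= (2) + (2) + (-1) + (-1)

X[0] = 2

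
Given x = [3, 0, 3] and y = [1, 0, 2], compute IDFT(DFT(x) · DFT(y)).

(x ⊛ y)[n] = Σ(m=0 to 2) x[m] · y[(n-m) mod 3]

Computing each output sample:
(x ⊛ y)[0] = 3
(x ⊛ y)[1] = 6
(x ⊛ y)[2] = 9

x ⊛ y = [3, 6, 9]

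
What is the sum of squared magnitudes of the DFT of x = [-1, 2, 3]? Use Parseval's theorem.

Parseval: Σ|x[n]|² = (1/N)Σ|X[k]|², so Σ|X[k]|² = N·Σ|x[n]|² = 3·14.0000

Σ|X[k]|² = N·Σ|x[n]|² = 3·14.0000 = 42.0000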